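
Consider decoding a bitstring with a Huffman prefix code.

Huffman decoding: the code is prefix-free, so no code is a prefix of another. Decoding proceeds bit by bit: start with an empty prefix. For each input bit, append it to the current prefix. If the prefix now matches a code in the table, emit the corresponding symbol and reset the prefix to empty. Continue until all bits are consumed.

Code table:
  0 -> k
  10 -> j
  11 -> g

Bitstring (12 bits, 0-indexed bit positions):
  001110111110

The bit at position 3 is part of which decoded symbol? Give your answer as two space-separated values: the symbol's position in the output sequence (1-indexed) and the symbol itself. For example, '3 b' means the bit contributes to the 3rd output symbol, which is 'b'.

Answer: 3 g

Derivation:
Bit 0: prefix='0' -> emit 'k', reset
Bit 1: prefix='0' -> emit 'k', reset
Bit 2: prefix='1' (no match yet)
Bit 3: prefix='11' -> emit 'g', reset
Bit 4: prefix='1' (no match yet)
Bit 5: prefix='10' -> emit 'j', reset
Bit 6: prefix='1' (no match yet)
Bit 7: prefix='11' -> emit 'g', reset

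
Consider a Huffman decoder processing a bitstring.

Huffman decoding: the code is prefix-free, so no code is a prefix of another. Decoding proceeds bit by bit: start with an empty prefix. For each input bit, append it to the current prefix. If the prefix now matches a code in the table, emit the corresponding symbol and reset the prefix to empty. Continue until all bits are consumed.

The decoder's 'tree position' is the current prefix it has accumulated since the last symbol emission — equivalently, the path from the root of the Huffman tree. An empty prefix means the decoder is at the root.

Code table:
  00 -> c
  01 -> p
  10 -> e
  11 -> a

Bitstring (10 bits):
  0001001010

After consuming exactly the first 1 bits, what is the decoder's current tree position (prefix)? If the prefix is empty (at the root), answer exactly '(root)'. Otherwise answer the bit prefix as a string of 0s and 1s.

Bit 0: prefix='0' (no match yet)

Answer: 0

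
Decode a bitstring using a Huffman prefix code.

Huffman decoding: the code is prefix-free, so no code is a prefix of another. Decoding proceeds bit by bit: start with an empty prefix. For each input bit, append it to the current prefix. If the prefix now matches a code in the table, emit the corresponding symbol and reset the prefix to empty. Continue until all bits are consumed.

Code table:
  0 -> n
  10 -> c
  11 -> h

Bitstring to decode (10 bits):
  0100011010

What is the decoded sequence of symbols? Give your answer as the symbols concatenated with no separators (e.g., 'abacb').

Answer: ncnnhnc

Derivation:
Bit 0: prefix='0' -> emit 'n', reset
Bit 1: prefix='1' (no match yet)
Bit 2: prefix='10' -> emit 'c', reset
Bit 3: prefix='0' -> emit 'n', reset
Bit 4: prefix='0' -> emit 'n', reset
Bit 5: prefix='1' (no match yet)
Bit 6: prefix='11' -> emit 'h', reset
Bit 7: prefix='0' -> emit 'n', reset
Bit 8: prefix='1' (no match yet)
Bit 9: prefix='10' -> emit 'c', reset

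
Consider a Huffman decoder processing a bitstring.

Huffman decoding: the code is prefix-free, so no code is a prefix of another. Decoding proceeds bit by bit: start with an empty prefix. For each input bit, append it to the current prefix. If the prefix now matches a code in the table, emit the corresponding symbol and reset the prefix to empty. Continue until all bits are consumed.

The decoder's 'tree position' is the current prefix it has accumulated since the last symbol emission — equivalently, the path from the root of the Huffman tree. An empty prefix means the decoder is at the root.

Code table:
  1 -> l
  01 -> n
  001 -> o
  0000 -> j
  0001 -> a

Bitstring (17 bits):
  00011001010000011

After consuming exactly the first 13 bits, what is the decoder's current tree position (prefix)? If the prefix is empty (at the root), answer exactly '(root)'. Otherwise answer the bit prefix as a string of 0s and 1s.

Answer: 000

Derivation:
Bit 0: prefix='0' (no match yet)
Bit 1: prefix='00' (no match yet)
Bit 2: prefix='000' (no match yet)
Bit 3: prefix='0001' -> emit 'a', reset
Bit 4: prefix='1' -> emit 'l', reset
Bit 5: prefix='0' (no match yet)
Bit 6: prefix='00' (no match yet)
Bit 7: prefix='001' -> emit 'o', reset
Bit 8: prefix='0' (no match yet)
Bit 9: prefix='01' -> emit 'n', reset
Bit 10: prefix='0' (no match yet)
Bit 11: prefix='00' (no match yet)
Bit 12: prefix='000' (no match yet)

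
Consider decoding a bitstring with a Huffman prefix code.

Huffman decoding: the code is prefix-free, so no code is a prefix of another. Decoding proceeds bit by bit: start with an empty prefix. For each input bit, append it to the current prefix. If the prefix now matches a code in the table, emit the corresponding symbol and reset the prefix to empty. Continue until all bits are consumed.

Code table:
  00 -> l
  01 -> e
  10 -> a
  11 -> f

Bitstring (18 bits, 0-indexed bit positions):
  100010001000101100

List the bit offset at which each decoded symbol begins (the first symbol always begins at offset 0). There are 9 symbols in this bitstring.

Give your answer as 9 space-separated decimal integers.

Bit 0: prefix='1' (no match yet)
Bit 1: prefix='10' -> emit 'a', reset
Bit 2: prefix='0' (no match yet)
Bit 3: prefix='00' -> emit 'l', reset
Bit 4: prefix='1' (no match yet)
Bit 5: prefix='10' -> emit 'a', reset
Bit 6: prefix='0' (no match yet)
Bit 7: prefix='00' -> emit 'l', reset
Bit 8: prefix='1' (no match yet)
Bit 9: prefix='10' -> emit 'a', reset
Bit 10: prefix='0' (no match yet)
Bit 11: prefix='00' -> emit 'l', reset
Bit 12: prefix='1' (no match yet)
Bit 13: prefix='10' -> emit 'a', reset
Bit 14: prefix='1' (no match yet)
Bit 15: prefix='11' -> emit 'f', reset
Bit 16: prefix='0' (no match yet)
Bit 17: prefix='00' -> emit 'l', reset

Answer: 0 2 4 6 8 10 12 14 16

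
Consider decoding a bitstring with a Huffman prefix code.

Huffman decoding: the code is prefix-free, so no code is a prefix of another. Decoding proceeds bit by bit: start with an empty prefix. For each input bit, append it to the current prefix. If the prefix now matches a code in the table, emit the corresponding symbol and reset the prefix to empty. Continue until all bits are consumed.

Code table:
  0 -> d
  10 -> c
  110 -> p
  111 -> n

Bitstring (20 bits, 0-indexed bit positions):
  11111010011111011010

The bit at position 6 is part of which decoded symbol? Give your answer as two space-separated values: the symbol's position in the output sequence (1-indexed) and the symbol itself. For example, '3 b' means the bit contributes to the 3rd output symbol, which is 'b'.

Bit 0: prefix='1' (no match yet)
Bit 1: prefix='11' (no match yet)
Bit 2: prefix='111' -> emit 'n', reset
Bit 3: prefix='1' (no match yet)
Bit 4: prefix='11' (no match yet)
Bit 5: prefix='110' -> emit 'p', reset
Bit 6: prefix='1' (no match yet)
Bit 7: prefix='10' -> emit 'c', reset
Bit 8: prefix='0' -> emit 'd', reset
Bit 9: prefix='1' (no match yet)
Bit 10: prefix='11' (no match yet)

Answer: 3 c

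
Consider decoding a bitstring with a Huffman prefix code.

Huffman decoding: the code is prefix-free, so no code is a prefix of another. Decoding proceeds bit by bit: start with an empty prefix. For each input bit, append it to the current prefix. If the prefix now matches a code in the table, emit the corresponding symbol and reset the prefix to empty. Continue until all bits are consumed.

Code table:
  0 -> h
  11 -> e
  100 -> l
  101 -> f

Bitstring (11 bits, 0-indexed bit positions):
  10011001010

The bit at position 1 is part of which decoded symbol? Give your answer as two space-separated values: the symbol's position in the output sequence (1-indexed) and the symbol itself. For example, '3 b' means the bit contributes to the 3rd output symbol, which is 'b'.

Answer: 1 l

Derivation:
Bit 0: prefix='1' (no match yet)
Bit 1: prefix='10' (no match yet)
Bit 2: prefix='100' -> emit 'l', reset
Bit 3: prefix='1' (no match yet)
Bit 4: prefix='11' -> emit 'e', reset
Bit 5: prefix='0' -> emit 'h', reset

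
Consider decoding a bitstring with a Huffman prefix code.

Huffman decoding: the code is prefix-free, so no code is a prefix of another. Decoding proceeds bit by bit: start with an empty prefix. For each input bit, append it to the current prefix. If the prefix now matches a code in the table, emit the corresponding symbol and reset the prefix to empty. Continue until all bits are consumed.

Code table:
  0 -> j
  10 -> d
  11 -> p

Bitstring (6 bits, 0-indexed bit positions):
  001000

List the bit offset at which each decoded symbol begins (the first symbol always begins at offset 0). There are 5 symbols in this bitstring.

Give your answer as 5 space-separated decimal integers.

Answer: 0 1 2 4 5

Derivation:
Bit 0: prefix='0' -> emit 'j', reset
Bit 1: prefix='0' -> emit 'j', reset
Bit 2: prefix='1' (no match yet)
Bit 3: prefix='10' -> emit 'd', reset
Bit 4: prefix='0' -> emit 'j', reset
Bit 5: prefix='0' -> emit 'j', reset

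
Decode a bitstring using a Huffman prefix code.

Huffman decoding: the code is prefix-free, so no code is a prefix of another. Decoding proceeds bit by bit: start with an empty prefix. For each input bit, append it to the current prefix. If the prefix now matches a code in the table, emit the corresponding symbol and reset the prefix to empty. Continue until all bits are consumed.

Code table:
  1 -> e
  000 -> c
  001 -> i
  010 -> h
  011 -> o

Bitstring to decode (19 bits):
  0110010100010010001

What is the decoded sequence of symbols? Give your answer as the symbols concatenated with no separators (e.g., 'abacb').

Answer: oihiice

Derivation:
Bit 0: prefix='0' (no match yet)
Bit 1: prefix='01' (no match yet)
Bit 2: prefix='011' -> emit 'o', reset
Bit 3: prefix='0' (no match yet)
Bit 4: prefix='00' (no match yet)
Bit 5: prefix='001' -> emit 'i', reset
Bit 6: prefix='0' (no match yet)
Bit 7: prefix='01' (no match yet)
Bit 8: prefix='010' -> emit 'h', reset
Bit 9: prefix='0' (no match yet)
Bit 10: prefix='00' (no match yet)
Bit 11: prefix='001' -> emit 'i', reset
Bit 12: prefix='0' (no match yet)
Bit 13: prefix='00' (no match yet)
Bit 14: prefix='001' -> emit 'i', reset
Bit 15: prefix='0' (no match yet)
Bit 16: prefix='00' (no match yet)
Bit 17: prefix='000' -> emit 'c', reset
Bit 18: prefix='1' -> emit 'e', reset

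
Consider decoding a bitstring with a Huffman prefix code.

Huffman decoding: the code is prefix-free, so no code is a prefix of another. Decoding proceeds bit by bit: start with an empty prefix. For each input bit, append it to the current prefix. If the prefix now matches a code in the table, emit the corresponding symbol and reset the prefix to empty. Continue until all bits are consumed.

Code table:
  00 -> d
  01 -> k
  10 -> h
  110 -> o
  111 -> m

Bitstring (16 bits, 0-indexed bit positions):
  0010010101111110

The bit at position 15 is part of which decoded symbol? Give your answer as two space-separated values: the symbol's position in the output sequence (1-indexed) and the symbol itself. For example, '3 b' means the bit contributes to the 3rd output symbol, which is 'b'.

Answer: 7 o

Derivation:
Bit 0: prefix='0' (no match yet)
Bit 1: prefix='00' -> emit 'd', reset
Bit 2: prefix='1' (no match yet)
Bit 3: prefix='10' -> emit 'h', reset
Bit 4: prefix='0' (no match yet)
Bit 5: prefix='01' -> emit 'k', reset
Bit 6: prefix='0' (no match yet)
Bit 7: prefix='01' -> emit 'k', reset
Bit 8: prefix='0' (no match yet)
Bit 9: prefix='01' -> emit 'k', reset
Bit 10: prefix='1' (no match yet)
Bit 11: prefix='11' (no match yet)
Bit 12: prefix='111' -> emit 'm', reset
Bit 13: prefix='1' (no match yet)
Bit 14: prefix='11' (no match yet)
Bit 15: prefix='110' -> emit 'o', reset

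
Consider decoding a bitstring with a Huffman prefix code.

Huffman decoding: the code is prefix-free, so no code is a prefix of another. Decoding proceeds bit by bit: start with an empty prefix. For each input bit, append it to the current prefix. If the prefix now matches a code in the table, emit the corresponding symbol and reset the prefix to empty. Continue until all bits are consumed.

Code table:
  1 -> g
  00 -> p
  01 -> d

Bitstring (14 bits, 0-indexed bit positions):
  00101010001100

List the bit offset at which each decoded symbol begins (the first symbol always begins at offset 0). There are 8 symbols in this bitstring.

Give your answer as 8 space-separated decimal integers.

Answer: 0 2 3 5 7 9 11 12

Derivation:
Bit 0: prefix='0' (no match yet)
Bit 1: prefix='00' -> emit 'p', reset
Bit 2: prefix='1' -> emit 'g', reset
Bit 3: prefix='0' (no match yet)
Bit 4: prefix='01' -> emit 'd', reset
Bit 5: prefix='0' (no match yet)
Bit 6: prefix='01' -> emit 'd', reset
Bit 7: prefix='0' (no match yet)
Bit 8: prefix='00' -> emit 'p', reset
Bit 9: prefix='0' (no match yet)
Bit 10: prefix='01' -> emit 'd', reset
Bit 11: prefix='1' -> emit 'g', reset
Bit 12: prefix='0' (no match yet)
Bit 13: prefix='00' -> emit 'p', reset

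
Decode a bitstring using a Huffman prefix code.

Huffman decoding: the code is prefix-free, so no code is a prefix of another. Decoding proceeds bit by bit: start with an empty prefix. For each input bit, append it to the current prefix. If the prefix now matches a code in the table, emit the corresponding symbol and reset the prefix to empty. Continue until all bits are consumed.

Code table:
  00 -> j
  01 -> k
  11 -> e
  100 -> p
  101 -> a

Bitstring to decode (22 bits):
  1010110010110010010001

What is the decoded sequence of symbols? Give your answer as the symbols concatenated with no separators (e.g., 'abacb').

Answer: akpapppk

Derivation:
Bit 0: prefix='1' (no match yet)
Bit 1: prefix='10' (no match yet)
Bit 2: prefix='101' -> emit 'a', reset
Bit 3: prefix='0' (no match yet)
Bit 4: prefix='01' -> emit 'k', reset
Bit 5: prefix='1' (no match yet)
Bit 6: prefix='10' (no match yet)
Bit 7: prefix='100' -> emit 'p', reset
Bit 8: prefix='1' (no match yet)
Bit 9: prefix='10' (no match yet)
Bit 10: prefix='101' -> emit 'a', reset
Bit 11: prefix='1' (no match yet)
Bit 12: prefix='10' (no match yet)
Bit 13: prefix='100' -> emit 'p', reset
Bit 14: prefix='1' (no match yet)
Bit 15: prefix='10' (no match yet)
Bit 16: prefix='100' -> emit 'p', reset
Bit 17: prefix='1' (no match yet)
Bit 18: prefix='10' (no match yet)
Bit 19: prefix='100' -> emit 'p', reset
Bit 20: prefix='0' (no match yet)
Bit 21: prefix='01' -> emit 'k', reset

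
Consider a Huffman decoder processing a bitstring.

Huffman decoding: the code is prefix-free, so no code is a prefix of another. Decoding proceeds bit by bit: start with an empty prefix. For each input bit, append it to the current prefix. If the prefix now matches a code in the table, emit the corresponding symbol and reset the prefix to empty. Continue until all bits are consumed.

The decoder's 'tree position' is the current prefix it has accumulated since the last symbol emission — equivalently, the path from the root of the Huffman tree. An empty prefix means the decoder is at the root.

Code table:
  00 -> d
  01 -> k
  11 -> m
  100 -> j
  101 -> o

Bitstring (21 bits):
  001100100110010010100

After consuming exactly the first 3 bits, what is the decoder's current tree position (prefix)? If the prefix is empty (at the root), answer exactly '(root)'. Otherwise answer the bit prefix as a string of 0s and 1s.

Bit 0: prefix='0' (no match yet)
Bit 1: prefix='00' -> emit 'd', reset
Bit 2: prefix='1' (no match yet)

Answer: 1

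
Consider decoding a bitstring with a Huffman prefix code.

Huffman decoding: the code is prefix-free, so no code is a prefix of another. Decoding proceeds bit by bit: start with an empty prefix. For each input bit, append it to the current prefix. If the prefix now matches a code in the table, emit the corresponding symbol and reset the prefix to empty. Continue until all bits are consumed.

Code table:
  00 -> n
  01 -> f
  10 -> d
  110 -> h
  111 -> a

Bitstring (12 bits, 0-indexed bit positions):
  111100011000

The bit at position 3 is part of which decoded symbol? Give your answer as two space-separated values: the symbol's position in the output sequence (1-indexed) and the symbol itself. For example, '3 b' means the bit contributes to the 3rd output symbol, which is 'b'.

Answer: 2 d

Derivation:
Bit 0: prefix='1' (no match yet)
Bit 1: prefix='11' (no match yet)
Bit 2: prefix='111' -> emit 'a', reset
Bit 3: prefix='1' (no match yet)
Bit 4: prefix='10' -> emit 'd', reset
Bit 5: prefix='0' (no match yet)
Bit 6: prefix='00' -> emit 'n', reset
Bit 7: prefix='1' (no match yet)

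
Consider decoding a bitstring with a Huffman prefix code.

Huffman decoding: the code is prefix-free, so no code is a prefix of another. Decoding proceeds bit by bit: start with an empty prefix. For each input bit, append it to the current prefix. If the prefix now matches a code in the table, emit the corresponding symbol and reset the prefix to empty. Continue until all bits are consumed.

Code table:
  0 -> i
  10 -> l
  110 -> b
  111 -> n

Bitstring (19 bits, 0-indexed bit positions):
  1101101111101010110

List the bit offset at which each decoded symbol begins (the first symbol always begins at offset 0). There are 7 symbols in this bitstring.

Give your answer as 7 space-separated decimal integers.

Answer: 0 3 6 9 12 14 16

Derivation:
Bit 0: prefix='1' (no match yet)
Bit 1: prefix='11' (no match yet)
Bit 2: prefix='110' -> emit 'b', reset
Bit 3: prefix='1' (no match yet)
Bit 4: prefix='11' (no match yet)
Bit 5: prefix='110' -> emit 'b', reset
Bit 6: prefix='1' (no match yet)
Bit 7: prefix='11' (no match yet)
Bit 8: prefix='111' -> emit 'n', reset
Bit 9: prefix='1' (no match yet)
Bit 10: prefix='11' (no match yet)
Bit 11: prefix='110' -> emit 'b', reset
Bit 12: prefix='1' (no match yet)
Bit 13: prefix='10' -> emit 'l', reset
Bit 14: prefix='1' (no match yet)
Bit 15: prefix='10' -> emit 'l', reset
Bit 16: prefix='1' (no match yet)
Bit 17: prefix='11' (no match yet)
Bit 18: prefix='110' -> emit 'b', reset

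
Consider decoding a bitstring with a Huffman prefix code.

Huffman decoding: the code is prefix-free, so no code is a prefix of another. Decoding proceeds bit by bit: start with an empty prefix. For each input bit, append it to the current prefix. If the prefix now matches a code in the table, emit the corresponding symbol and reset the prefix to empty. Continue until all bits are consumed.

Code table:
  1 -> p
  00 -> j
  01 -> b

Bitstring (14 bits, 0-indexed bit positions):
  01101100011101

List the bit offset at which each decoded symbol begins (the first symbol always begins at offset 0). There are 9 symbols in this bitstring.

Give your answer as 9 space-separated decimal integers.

Answer: 0 2 3 5 6 8 10 11 12

Derivation:
Bit 0: prefix='0' (no match yet)
Bit 1: prefix='01' -> emit 'b', reset
Bit 2: prefix='1' -> emit 'p', reset
Bit 3: prefix='0' (no match yet)
Bit 4: prefix='01' -> emit 'b', reset
Bit 5: prefix='1' -> emit 'p', reset
Bit 6: prefix='0' (no match yet)
Bit 7: prefix='00' -> emit 'j', reset
Bit 8: prefix='0' (no match yet)
Bit 9: prefix='01' -> emit 'b', reset
Bit 10: prefix='1' -> emit 'p', reset
Bit 11: prefix='1' -> emit 'p', reset
Bit 12: prefix='0' (no match yet)
Bit 13: prefix='01' -> emit 'b', reset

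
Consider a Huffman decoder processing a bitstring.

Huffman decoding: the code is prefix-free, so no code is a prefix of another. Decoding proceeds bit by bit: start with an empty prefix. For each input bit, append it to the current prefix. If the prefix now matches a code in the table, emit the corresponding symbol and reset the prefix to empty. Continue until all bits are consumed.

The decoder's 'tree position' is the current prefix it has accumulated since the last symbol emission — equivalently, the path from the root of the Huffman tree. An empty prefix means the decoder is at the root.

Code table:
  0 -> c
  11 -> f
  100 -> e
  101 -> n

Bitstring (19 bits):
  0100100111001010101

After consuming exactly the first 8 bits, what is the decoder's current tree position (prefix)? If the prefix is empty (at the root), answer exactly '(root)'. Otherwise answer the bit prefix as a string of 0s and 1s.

Bit 0: prefix='0' -> emit 'c', reset
Bit 1: prefix='1' (no match yet)
Bit 2: prefix='10' (no match yet)
Bit 3: prefix='100' -> emit 'e', reset
Bit 4: prefix='1' (no match yet)
Bit 5: prefix='10' (no match yet)
Bit 6: prefix='100' -> emit 'e', reset
Bit 7: prefix='1' (no match yet)

Answer: 1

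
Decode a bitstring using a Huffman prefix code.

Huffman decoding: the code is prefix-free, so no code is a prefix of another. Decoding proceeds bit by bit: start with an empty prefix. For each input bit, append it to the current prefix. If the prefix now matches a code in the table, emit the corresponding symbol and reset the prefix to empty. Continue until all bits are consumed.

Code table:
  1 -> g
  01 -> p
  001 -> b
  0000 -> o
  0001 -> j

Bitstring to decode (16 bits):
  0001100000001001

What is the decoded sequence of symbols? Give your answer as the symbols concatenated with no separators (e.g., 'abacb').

Bit 0: prefix='0' (no match yet)
Bit 1: prefix='00' (no match yet)
Bit 2: prefix='000' (no match yet)
Bit 3: prefix='0001' -> emit 'j', reset
Bit 4: prefix='1' -> emit 'g', reset
Bit 5: prefix='0' (no match yet)
Bit 6: prefix='00' (no match yet)
Bit 7: prefix='000' (no match yet)
Bit 8: prefix='0000' -> emit 'o', reset
Bit 9: prefix='0' (no match yet)
Bit 10: prefix='00' (no match yet)
Bit 11: prefix='000' (no match yet)
Bit 12: prefix='0001' -> emit 'j', reset
Bit 13: prefix='0' (no match yet)
Bit 14: prefix='00' (no match yet)
Bit 15: prefix='001' -> emit 'b', reset

Answer: jgojb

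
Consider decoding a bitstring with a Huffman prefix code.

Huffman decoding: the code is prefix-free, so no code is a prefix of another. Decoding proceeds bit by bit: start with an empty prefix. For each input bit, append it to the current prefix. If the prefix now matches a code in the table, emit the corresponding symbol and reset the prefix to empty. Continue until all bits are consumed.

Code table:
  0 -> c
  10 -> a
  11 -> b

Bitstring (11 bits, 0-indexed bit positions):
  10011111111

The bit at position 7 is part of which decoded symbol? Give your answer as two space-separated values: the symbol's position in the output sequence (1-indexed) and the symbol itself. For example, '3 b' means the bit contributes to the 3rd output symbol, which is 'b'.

Bit 0: prefix='1' (no match yet)
Bit 1: prefix='10' -> emit 'a', reset
Bit 2: prefix='0' -> emit 'c', reset
Bit 3: prefix='1' (no match yet)
Bit 4: prefix='11' -> emit 'b', reset
Bit 5: prefix='1' (no match yet)
Bit 6: prefix='11' -> emit 'b', reset
Bit 7: prefix='1' (no match yet)
Bit 8: prefix='11' -> emit 'b', reset
Bit 9: prefix='1' (no match yet)
Bit 10: prefix='11' -> emit 'b', reset

Answer: 5 b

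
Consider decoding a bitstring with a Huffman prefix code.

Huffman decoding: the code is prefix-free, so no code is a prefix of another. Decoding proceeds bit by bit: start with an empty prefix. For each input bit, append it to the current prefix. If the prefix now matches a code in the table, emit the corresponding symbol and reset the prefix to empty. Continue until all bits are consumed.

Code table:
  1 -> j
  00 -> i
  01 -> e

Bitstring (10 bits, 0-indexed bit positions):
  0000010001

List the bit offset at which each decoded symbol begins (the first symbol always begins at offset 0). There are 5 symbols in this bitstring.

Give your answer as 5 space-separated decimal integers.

Bit 0: prefix='0' (no match yet)
Bit 1: prefix='00' -> emit 'i', reset
Bit 2: prefix='0' (no match yet)
Bit 3: prefix='00' -> emit 'i', reset
Bit 4: prefix='0' (no match yet)
Bit 5: prefix='01' -> emit 'e', reset
Bit 6: prefix='0' (no match yet)
Bit 7: prefix='00' -> emit 'i', reset
Bit 8: prefix='0' (no match yet)
Bit 9: prefix='01' -> emit 'e', reset

Answer: 0 2 4 6 8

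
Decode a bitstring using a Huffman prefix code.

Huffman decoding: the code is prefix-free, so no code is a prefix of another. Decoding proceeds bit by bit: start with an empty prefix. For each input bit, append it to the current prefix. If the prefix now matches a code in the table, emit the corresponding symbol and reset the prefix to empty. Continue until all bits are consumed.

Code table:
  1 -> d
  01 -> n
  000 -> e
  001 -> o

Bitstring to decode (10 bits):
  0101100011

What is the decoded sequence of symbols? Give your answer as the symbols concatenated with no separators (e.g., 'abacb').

Answer: nndedd

Derivation:
Bit 0: prefix='0' (no match yet)
Bit 1: prefix='01' -> emit 'n', reset
Bit 2: prefix='0' (no match yet)
Bit 3: prefix='01' -> emit 'n', reset
Bit 4: prefix='1' -> emit 'd', reset
Bit 5: prefix='0' (no match yet)
Bit 6: prefix='00' (no match yet)
Bit 7: prefix='000' -> emit 'e', reset
Bit 8: prefix='1' -> emit 'd', reset
Bit 9: prefix='1' -> emit 'd', reset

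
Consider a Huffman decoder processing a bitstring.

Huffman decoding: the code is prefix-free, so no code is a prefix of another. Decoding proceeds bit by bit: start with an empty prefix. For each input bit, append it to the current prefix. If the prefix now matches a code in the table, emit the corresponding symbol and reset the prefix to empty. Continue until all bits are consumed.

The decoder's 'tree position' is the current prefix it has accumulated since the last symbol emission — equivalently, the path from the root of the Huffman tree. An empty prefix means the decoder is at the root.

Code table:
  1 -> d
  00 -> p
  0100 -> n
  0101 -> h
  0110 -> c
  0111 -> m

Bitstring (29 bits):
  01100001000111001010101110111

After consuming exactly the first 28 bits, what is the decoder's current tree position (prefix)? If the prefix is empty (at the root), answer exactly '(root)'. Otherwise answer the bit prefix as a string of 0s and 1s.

Bit 0: prefix='0' (no match yet)
Bit 1: prefix='01' (no match yet)
Bit 2: prefix='011' (no match yet)
Bit 3: prefix='0110' -> emit 'c', reset
Bit 4: prefix='0' (no match yet)
Bit 5: prefix='00' -> emit 'p', reset
Bit 6: prefix='0' (no match yet)
Bit 7: prefix='01' (no match yet)
Bit 8: prefix='010' (no match yet)
Bit 9: prefix='0100' -> emit 'n', reset
Bit 10: prefix='0' (no match yet)
Bit 11: prefix='01' (no match yet)
Bit 12: prefix='011' (no match yet)
Bit 13: prefix='0111' -> emit 'm', reset
Bit 14: prefix='0' (no match yet)
Bit 15: prefix='00' -> emit 'p', reset
Bit 16: prefix='1' -> emit 'd', reset
Bit 17: prefix='0' (no match yet)
Bit 18: prefix='01' (no match yet)
Bit 19: prefix='010' (no match yet)
Bit 20: prefix='0101' -> emit 'h', reset
Bit 21: prefix='0' (no match yet)
Bit 22: prefix='01' (no match yet)
Bit 23: prefix='011' (no match yet)
Bit 24: prefix='0111' -> emit 'm', reset
Bit 25: prefix='0' (no match yet)
Bit 26: prefix='01' (no match yet)
Bit 27: prefix='011' (no match yet)

Answer: 011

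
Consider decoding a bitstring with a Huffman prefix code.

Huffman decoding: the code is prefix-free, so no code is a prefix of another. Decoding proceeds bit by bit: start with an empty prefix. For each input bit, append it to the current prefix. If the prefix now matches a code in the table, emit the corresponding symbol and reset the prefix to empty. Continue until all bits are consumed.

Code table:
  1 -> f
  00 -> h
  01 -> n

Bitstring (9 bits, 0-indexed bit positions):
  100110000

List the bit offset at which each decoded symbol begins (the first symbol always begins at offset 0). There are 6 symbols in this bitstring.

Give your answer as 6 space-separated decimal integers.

Bit 0: prefix='1' -> emit 'f', reset
Bit 1: prefix='0' (no match yet)
Bit 2: prefix='00' -> emit 'h', reset
Bit 3: prefix='1' -> emit 'f', reset
Bit 4: prefix='1' -> emit 'f', reset
Bit 5: prefix='0' (no match yet)
Bit 6: prefix='00' -> emit 'h', reset
Bit 7: prefix='0' (no match yet)
Bit 8: prefix='00' -> emit 'h', reset

Answer: 0 1 3 4 5 7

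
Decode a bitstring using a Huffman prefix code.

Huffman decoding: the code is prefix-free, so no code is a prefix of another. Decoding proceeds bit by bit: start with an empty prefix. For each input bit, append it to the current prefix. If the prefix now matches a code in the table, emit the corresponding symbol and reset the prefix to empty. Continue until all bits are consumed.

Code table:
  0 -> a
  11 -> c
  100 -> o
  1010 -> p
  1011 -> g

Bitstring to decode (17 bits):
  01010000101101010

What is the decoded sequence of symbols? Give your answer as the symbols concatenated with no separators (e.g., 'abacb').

Bit 0: prefix='0' -> emit 'a', reset
Bit 1: prefix='1' (no match yet)
Bit 2: prefix='10' (no match yet)
Bit 3: prefix='101' (no match yet)
Bit 4: prefix='1010' -> emit 'p', reset
Bit 5: prefix='0' -> emit 'a', reset
Bit 6: prefix='0' -> emit 'a', reset
Bit 7: prefix='0' -> emit 'a', reset
Bit 8: prefix='1' (no match yet)
Bit 9: prefix='10' (no match yet)
Bit 10: prefix='101' (no match yet)
Bit 11: prefix='1011' -> emit 'g', reset
Bit 12: prefix='0' -> emit 'a', reset
Bit 13: prefix='1' (no match yet)
Bit 14: prefix='10' (no match yet)
Bit 15: prefix='101' (no match yet)
Bit 16: prefix='1010' -> emit 'p', reset

Answer: apaaagap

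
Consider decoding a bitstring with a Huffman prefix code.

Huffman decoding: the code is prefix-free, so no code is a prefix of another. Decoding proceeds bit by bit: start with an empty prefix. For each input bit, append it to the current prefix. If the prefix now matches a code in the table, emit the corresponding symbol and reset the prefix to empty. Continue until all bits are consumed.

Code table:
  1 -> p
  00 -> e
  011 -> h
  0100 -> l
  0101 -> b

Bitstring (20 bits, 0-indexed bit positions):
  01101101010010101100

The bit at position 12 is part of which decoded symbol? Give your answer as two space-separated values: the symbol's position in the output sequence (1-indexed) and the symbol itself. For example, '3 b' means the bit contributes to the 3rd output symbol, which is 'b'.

Bit 0: prefix='0' (no match yet)
Bit 1: prefix='01' (no match yet)
Bit 2: prefix='011' -> emit 'h', reset
Bit 3: prefix='0' (no match yet)
Bit 4: prefix='01' (no match yet)
Bit 5: prefix='011' -> emit 'h', reset
Bit 6: prefix='0' (no match yet)
Bit 7: prefix='01' (no match yet)
Bit 8: prefix='010' (no match yet)
Bit 9: prefix='0101' -> emit 'b', reset
Bit 10: prefix='0' (no match yet)
Bit 11: prefix='00' -> emit 'e', reset
Bit 12: prefix='1' -> emit 'p', reset
Bit 13: prefix='0' (no match yet)
Bit 14: prefix='01' (no match yet)
Bit 15: prefix='010' (no match yet)
Bit 16: prefix='0101' -> emit 'b', reset

Answer: 5 p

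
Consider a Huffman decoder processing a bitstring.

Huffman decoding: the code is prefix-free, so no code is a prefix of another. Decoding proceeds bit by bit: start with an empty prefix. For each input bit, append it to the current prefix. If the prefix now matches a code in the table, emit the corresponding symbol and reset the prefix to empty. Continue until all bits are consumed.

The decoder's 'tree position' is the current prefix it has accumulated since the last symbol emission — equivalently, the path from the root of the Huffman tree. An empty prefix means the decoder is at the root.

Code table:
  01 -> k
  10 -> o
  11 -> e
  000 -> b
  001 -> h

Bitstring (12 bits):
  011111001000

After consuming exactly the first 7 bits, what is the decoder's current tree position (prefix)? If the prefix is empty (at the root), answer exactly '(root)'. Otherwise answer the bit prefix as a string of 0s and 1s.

Bit 0: prefix='0' (no match yet)
Bit 1: prefix='01' -> emit 'k', reset
Bit 2: prefix='1' (no match yet)
Bit 3: prefix='11' -> emit 'e', reset
Bit 4: prefix='1' (no match yet)
Bit 5: prefix='11' -> emit 'e', reset
Bit 6: prefix='0' (no match yet)

Answer: 0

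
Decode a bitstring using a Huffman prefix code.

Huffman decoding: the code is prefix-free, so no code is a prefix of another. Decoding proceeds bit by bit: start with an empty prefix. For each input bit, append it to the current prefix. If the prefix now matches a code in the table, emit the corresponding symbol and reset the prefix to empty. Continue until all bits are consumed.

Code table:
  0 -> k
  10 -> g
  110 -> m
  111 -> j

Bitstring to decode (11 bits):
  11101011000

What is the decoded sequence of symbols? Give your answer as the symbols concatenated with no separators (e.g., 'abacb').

Bit 0: prefix='1' (no match yet)
Bit 1: prefix='11' (no match yet)
Bit 2: prefix='111' -> emit 'j', reset
Bit 3: prefix='0' -> emit 'k', reset
Bit 4: prefix='1' (no match yet)
Bit 5: prefix='10' -> emit 'g', reset
Bit 6: prefix='1' (no match yet)
Bit 7: prefix='11' (no match yet)
Bit 8: prefix='110' -> emit 'm', reset
Bit 9: prefix='0' -> emit 'k', reset
Bit 10: prefix='0' -> emit 'k', reset

Answer: jkgmkk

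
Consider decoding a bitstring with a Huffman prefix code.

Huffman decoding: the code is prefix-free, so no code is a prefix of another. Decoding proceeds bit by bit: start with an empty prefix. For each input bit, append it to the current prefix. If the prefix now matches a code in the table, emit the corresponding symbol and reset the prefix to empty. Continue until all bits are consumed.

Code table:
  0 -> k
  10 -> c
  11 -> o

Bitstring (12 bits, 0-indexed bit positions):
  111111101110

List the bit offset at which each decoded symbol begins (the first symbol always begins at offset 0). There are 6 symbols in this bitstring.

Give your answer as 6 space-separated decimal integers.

Bit 0: prefix='1' (no match yet)
Bit 1: prefix='11' -> emit 'o', reset
Bit 2: prefix='1' (no match yet)
Bit 3: prefix='11' -> emit 'o', reset
Bit 4: prefix='1' (no match yet)
Bit 5: prefix='11' -> emit 'o', reset
Bit 6: prefix='1' (no match yet)
Bit 7: prefix='10' -> emit 'c', reset
Bit 8: prefix='1' (no match yet)
Bit 9: prefix='11' -> emit 'o', reset
Bit 10: prefix='1' (no match yet)
Bit 11: prefix='10' -> emit 'c', reset

Answer: 0 2 4 6 8 10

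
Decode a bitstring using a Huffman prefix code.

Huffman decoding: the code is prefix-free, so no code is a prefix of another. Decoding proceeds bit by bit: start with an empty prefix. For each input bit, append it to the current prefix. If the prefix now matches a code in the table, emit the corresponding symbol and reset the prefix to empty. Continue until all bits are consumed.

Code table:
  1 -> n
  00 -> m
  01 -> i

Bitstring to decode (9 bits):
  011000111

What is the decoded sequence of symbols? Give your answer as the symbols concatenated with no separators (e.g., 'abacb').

Answer: inminn

Derivation:
Bit 0: prefix='0' (no match yet)
Bit 1: prefix='01' -> emit 'i', reset
Bit 2: prefix='1' -> emit 'n', reset
Bit 3: prefix='0' (no match yet)
Bit 4: prefix='00' -> emit 'm', reset
Bit 5: prefix='0' (no match yet)
Bit 6: prefix='01' -> emit 'i', reset
Bit 7: prefix='1' -> emit 'n', reset
Bit 8: prefix='1' -> emit 'n', reset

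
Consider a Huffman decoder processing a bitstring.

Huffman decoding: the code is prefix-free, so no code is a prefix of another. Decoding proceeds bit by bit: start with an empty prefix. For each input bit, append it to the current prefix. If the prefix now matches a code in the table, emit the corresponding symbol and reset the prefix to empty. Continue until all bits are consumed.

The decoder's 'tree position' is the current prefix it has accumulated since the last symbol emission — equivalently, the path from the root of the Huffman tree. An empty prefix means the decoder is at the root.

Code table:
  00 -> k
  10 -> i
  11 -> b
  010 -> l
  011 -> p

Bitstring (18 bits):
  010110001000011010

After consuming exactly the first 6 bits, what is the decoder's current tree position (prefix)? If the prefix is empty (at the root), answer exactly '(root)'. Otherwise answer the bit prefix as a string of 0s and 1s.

Answer: 0

Derivation:
Bit 0: prefix='0' (no match yet)
Bit 1: prefix='01' (no match yet)
Bit 2: prefix='010' -> emit 'l', reset
Bit 3: prefix='1' (no match yet)
Bit 4: prefix='11' -> emit 'b', reset
Bit 5: prefix='0' (no match yet)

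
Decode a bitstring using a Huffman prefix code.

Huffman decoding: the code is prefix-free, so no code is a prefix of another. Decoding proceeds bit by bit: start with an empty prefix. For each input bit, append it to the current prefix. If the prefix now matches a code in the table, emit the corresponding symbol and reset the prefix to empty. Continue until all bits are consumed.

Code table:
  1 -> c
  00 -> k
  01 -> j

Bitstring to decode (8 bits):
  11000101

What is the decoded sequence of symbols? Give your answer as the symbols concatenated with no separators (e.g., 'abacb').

Answer: cckjj

Derivation:
Bit 0: prefix='1' -> emit 'c', reset
Bit 1: prefix='1' -> emit 'c', reset
Bit 2: prefix='0' (no match yet)
Bit 3: prefix='00' -> emit 'k', reset
Bit 4: prefix='0' (no match yet)
Bit 5: prefix='01' -> emit 'j', reset
Bit 6: prefix='0' (no match yet)
Bit 7: prefix='01' -> emit 'j', reset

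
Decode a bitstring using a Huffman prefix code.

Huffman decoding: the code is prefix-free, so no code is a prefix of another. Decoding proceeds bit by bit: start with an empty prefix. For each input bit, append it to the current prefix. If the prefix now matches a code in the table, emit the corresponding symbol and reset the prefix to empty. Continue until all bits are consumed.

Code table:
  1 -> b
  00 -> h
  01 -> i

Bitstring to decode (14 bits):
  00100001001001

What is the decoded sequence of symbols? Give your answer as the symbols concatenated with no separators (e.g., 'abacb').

Answer: hbhhbhbhb

Derivation:
Bit 0: prefix='0' (no match yet)
Bit 1: prefix='00' -> emit 'h', reset
Bit 2: prefix='1' -> emit 'b', reset
Bit 3: prefix='0' (no match yet)
Bit 4: prefix='00' -> emit 'h', reset
Bit 5: prefix='0' (no match yet)
Bit 6: prefix='00' -> emit 'h', reset
Bit 7: prefix='1' -> emit 'b', reset
Bit 8: prefix='0' (no match yet)
Bit 9: prefix='00' -> emit 'h', reset
Bit 10: prefix='1' -> emit 'b', reset
Bit 11: prefix='0' (no match yet)
Bit 12: prefix='00' -> emit 'h', reset
Bit 13: prefix='1' -> emit 'b', reset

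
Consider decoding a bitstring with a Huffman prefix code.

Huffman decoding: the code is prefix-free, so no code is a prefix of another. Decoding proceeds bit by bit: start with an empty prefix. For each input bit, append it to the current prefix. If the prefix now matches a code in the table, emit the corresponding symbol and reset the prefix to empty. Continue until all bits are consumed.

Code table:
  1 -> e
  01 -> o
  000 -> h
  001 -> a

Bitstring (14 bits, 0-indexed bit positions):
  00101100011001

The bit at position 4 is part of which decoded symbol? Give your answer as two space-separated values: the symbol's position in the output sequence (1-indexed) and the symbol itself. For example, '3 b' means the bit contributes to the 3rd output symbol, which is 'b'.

Bit 0: prefix='0' (no match yet)
Bit 1: prefix='00' (no match yet)
Bit 2: prefix='001' -> emit 'a', reset
Bit 3: prefix='0' (no match yet)
Bit 4: prefix='01' -> emit 'o', reset
Bit 5: prefix='1' -> emit 'e', reset
Bit 6: prefix='0' (no match yet)
Bit 7: prefix='00' (no match yet)
Bit 8: prefix='000' -> emit 'h', reset

Answer: 2 o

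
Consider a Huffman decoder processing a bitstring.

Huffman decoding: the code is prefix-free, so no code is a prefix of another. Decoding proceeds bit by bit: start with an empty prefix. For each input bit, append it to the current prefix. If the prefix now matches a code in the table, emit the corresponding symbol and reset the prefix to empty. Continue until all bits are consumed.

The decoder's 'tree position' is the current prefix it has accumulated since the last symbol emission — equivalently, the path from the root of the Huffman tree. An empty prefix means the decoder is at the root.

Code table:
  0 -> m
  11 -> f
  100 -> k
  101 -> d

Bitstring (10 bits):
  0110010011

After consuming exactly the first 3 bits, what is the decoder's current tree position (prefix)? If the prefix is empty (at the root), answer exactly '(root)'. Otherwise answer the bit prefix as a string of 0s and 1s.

Bit 0: prefix='0' -> emit 'm', reset
Bit 1: prefix='1' (no match yet)
Bit 2: prefix='11' -> emit 'f', reset

Answer: (root)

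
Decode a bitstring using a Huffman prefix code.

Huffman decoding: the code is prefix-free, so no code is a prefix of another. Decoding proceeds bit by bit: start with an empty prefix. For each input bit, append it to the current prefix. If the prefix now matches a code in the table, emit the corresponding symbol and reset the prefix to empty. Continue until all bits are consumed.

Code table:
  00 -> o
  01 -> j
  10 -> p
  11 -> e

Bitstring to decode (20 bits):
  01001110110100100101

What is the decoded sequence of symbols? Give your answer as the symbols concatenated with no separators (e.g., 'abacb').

Answer: joepejopjj

Derivation:
Bit 0: prefix='0' (no match yet)
Bit 1: prefix='01' -> emit 'j', reset
Bit 2: prefix='0' (no match yet)
Bit 3: prefix='00' -> emit 'o', reset
Bit 4: prefix='1' (no match yet)
Bit 5: prefix='11' -> emit 'e', reset
Bit 6: prefix='1' (no match yet)
Bit 7: prefix='10' -> emit 'p', reset
Bit 8: prefix='1' (no match yet)
Bit 9: prefix='11' -> emit 'e', reset
Bit 10: prefix='0' (no match yet)
Bit 11: prefix='01' -> emit 'j', reset
Bit 12: prefix='0' (no match yet)
Bit 13: prefix='00' -> emit 'o', reset
Bit 14: prefix='1' (no match yet)
Bit 15: prefix='10' -> emit 'p', reset
Bit 16: prefix='0' (no match yet)
Bit 17: prefix='01' -> emit 'j', reset
Bit 18: prefix='0' (no match yet)
Bit 19: prefix='01' -> emit 'j', reset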